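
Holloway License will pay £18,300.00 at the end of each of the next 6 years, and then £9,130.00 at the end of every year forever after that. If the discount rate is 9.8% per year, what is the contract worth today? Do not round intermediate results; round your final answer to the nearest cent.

£133336.17

PV of 6-year annuity: £18,300.00 × [1 − (1+0.098)^−6] / 0.098 = 80170.58113
Perpetuity value at year 6: £9,130.00 / 0.098 = 93163.26531
PV of perpetuity: 93163.26531 / (1+0.098)^6 = 53165.59286
Total PV = 80170.58113 + 53165.59286 = 133336.17399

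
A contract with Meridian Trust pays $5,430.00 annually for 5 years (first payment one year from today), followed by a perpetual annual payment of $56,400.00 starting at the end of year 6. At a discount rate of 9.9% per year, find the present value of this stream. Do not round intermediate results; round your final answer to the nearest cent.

PV of 5-year annuity: $5,430.00 × [1 − (1+0.099)^−5] / 0.099 = 20636.66528
Perpetuity value at year 5: $56,400.00 / 0.099 = 569696.96970
PV of perpetuity: 569696.96970 / (1+0.099)^5 = 355349.28609
Total PV = 20636.66528 + 355349.28609 = 375985.95138

$375985.95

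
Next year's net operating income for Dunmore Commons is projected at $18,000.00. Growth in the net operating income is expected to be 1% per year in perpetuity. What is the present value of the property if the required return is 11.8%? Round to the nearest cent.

$166666.67

Growing perpetuity: P = D₁ / (r − g) = $18,000.0000 / (0.118 − 0.01) = $166,666.67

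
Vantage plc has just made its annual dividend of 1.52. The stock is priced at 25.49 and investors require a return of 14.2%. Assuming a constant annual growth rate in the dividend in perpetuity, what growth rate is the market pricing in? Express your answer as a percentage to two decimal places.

7.77%

P = D₀(1+g)/(r−g) ⇒ P(r−g) = D₀(1+g) ⇒ g(P+D₀) = P·r − D₀
g = (P·r − D₀)/(P + D₀) = (25.49×0.142 − 1.52) / (25.49 + 1.52) = 0.077733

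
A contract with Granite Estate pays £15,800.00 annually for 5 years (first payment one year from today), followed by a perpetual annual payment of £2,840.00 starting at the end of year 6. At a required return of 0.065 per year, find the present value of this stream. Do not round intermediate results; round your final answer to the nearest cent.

PV of 5-year annuity: £15,800.00 × [1 − (1+0.065)^−5] / 0.065 = 65659.73512
Perpetuity value at year 5: £2,840.00 / 0.065 = 43692.30769
PV of perpetuity: 43692.30769 / (1+0.065)^5 = 31890.17809
Total PV = 65659.73512 + 31890.17809 = 97549.91321

£97549.91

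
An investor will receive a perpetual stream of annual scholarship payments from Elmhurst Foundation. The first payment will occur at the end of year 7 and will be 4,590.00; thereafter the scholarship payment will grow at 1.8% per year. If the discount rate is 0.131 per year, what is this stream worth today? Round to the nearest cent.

Value at end of year 6: C₁ / (r − g) = 4,590.00 / (0.131 − 0.018) = 40,619.4690
Discount to today: PV = 40,619.4690 / (1 + 0.131)^6 = 40,619.4690 / 2.093031 = 19,407.01

19407.01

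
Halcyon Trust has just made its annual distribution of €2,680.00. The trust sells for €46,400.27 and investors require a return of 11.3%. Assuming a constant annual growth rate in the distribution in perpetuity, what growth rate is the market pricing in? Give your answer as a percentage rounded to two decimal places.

P = D₀(1+g)/(r−g) ⇒ P(r−g) = D₀(1+g) ⇒ g(P+D₀) = P·r − D₀
g = (P·r − D₀)/(P + D₀) = (€46,400.27×0.113 − €2,680.00) / (€46,400.27 + €2,680.00) = 0.052225

5.22%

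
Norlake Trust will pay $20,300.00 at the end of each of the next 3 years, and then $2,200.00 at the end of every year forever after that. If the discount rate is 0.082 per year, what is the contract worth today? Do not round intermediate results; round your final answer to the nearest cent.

$73306.90

PV of 3-year annuity: $20,300.00 × [1 − (1+0.082)^−3] / 0.082 = 52126.84858
Perpetuity value at year 3: $2,200.00 / 0.082 = 26829.26829
PV of perpetuity: 26829.26829 / (1+0.082)^3 = 21180.05318
Total PV = 52126.84858 + 21180.05318 = 73306.90176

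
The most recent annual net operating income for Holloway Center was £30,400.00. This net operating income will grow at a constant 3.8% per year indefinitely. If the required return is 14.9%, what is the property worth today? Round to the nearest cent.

D₁ = D₀ × (1 + g) = £30,400.00 × 1.038 = £31,555.2000
Growing perpetuity: P = D₁ / (r − g) = £31,555.2000 / (0.149 − 0.038) = £284,281.08

£284281.08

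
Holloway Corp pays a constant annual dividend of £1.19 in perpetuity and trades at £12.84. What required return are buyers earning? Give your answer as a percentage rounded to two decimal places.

9.27%

P = C/r ⇒ r = C/P = £1.19/£12.84 = 0.092679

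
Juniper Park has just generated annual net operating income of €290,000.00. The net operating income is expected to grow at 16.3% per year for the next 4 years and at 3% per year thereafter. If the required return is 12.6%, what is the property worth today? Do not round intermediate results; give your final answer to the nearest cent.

€4799503.55

D_1 = 337270.00000
D_2 = 392245.01000
D_3 = 456180.94663
D_4 = 530538.44093
Terminal value at year 4: TV = D_4×(1+g_2)/(r−g_2) = 546454.59416/0.096 = 5692235.35582
P_0 = D_1/(1+r)^1 + D_2/(1+r)^2 + D_3/(1+r)^3 + D_4/(1+r)^4 + TV/(1+r)^4
    = 299529.30728 + 309371.74456 + 319537.60117 + 330037.50458 + 3541027.39293 = 4799503.55052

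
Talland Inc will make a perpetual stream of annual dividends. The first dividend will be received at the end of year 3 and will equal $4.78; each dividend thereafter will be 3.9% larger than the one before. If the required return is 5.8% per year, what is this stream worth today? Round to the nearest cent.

$224.75

Value at end of year 2: C₁ / (r − g) = $4.78 / (0.058 − 0.039) = $251.5789
Discount to today: PV = $251.5789 / (1 + 0.058)^2 = $251.5789 / 1.119364 = $224.75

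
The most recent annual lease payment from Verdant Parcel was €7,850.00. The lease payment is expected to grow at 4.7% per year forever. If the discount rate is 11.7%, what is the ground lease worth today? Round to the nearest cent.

D₁ = D₀ × (1 + g) = €7,850.00 × 1.047 = €8,218.9500
Growing perpetuity: P = D₁ / (r − g) = €8,218.9500 / (0.117 − 0.047) = €117,413.57

€117413.57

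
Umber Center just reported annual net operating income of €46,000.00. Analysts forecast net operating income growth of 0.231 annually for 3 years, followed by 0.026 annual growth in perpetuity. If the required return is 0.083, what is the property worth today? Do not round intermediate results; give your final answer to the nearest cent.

D_1 = 56626.00000
D_2 = 69706.60600
D_3 = 85808.83199
Terminal value at year 3: TV = D_3×(1+g_2)/(r−g_2) = 88039.86162/0.057 = 1544558.97575
P_0 = D_1/(1+r)^1 + D_2/(1+r)^2 + D_3/(1+r)^3 + TV/(1+r)^3
    = 52286.24192 + 59431.54553 + 67553.30798 + 1215959.54364 = 1395230.63906

€1395230.64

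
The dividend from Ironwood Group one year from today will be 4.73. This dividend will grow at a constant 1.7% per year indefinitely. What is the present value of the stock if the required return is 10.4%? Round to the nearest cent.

54.37

Growing perpetuity: P = D₁ / (r − g) = 4.7300 / (0.104 − 0.017) = 54.37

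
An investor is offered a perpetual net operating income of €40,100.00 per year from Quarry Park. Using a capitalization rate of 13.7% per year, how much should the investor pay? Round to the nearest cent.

Level perpetuity: PV = C / r = €40,100.00 / 0.137 = €292,700.73

€292700.73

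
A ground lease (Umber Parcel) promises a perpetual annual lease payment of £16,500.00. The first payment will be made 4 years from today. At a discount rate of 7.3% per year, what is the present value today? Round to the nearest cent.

Value at end of year 3: C / r = £16,500.00 / 0.073 = £226,027.3973
Discount to today: PV = £226,027.3973 / (1 + 0.073)^3 = £226,027.3973 / 1.235376 = £182,962.43

£182962.43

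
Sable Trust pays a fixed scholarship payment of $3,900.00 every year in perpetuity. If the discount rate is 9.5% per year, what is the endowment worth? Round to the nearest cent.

Level perpetuity: PV = C / r = $3,900.00 / 0.095 = $41,052.63

$41052.63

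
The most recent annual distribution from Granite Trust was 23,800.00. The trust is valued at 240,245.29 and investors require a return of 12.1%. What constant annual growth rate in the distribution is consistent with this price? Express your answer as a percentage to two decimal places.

2.00%

P = D₀(1+g)/(r−g) ⇒ P(r−g) = D₀(1+g) ⇒ g(P+D₀) = P·r − D₀
g = (P·r − D₀)/(P + D₀) = (240,245.29×0.121 − 23,800.00) / (240,245.29 + 23,800.00) = 0.019957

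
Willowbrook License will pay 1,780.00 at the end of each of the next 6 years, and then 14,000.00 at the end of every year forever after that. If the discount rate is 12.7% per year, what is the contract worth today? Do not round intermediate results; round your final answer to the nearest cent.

PV of 6-year annuity: 1,780.00 × [1 − (1+0.127)^−6] / 0.127 = 7175.48527
Perpetuity value at year 6: 14,000.00 / 0.127 = 110236.22047
PV of perpetuity: 110236.22047 / (1+0.127)^6 = 53799.81948
Total PV = 7175.48527 + 53799.81948 = 60975.30475

60975.30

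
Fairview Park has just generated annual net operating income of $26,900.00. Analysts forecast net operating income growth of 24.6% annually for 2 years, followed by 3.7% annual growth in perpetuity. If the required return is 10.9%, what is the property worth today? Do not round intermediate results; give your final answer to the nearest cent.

$553250.34

D_1 = 33517.40000
D_2 = 41762.68040
Terminal value at year 2: TV = D_2×(1+g_2)/(r−g_2) = 43307.89957/0.072 = 601498.60521
P_0 = D_1/(1+r)^1 + D_2/(1+r)^2 + TV/(1+r)^2
    = 30223.08386 + 33956.68394 + 489070.57285 = 553250.34065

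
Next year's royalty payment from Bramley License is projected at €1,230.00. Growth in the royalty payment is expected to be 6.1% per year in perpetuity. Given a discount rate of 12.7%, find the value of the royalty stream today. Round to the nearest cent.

€18636.36

Growing perpetuity: P = D₁ / (r − g) = €1,230.0000 / (0.127 − 0.061) = €18,636.36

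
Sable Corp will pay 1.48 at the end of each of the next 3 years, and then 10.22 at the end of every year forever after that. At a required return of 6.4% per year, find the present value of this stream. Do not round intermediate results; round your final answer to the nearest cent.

136.50

PV of 3-year annuity: 1.48 × [1 − (1+0.064)^−3] / 0.064 = 3.92696
Perpetuity value at year 3: 10.22 / 0.064 = 159.68750
PV of perpetuity: 159.68750 / (1+0.064)^3 = 132.57024
Total PV = 3.92696 + 132.57024 = 136.49720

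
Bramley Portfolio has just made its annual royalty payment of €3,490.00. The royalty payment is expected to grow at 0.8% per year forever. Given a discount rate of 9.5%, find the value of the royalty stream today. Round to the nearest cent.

€40435.86

D₁ = D₀ × (1 + g) = €3,490.00 × 1.008 = €3,517.9200
Growing perpetuity: P = D₁ / (r − g) = €3,517.9200 / (0.095 − 0.008) = €40,435.86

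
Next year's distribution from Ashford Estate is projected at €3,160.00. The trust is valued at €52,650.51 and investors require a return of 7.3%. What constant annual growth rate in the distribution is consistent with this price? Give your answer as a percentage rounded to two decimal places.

1.30%

P = D₁/(r−g) ⇒ g = r − D₁/P = 0.073 − €3,160.00/€52,650.51 = 0.012982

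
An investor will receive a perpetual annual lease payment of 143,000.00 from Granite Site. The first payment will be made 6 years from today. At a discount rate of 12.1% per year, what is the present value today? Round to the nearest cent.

667609.65

Value at end of year 5: C / r = 143,000.00 / 0.121 = 1,181,818.1818
Discount to today: PV = 1,181,818.1818 / (1 + 0.121)^5 = 1,181,818.1818 / 1.770223 = 667,609.65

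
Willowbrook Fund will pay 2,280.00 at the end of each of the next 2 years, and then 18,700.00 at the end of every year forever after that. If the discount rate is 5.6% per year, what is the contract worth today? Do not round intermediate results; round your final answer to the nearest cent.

PV of 2-year annuity: 2,280.00 × [1 − (1+0.056)^−2] / 0.056 = 4203.68457
Perpetuity value at year 2: 18,700.00 / 0.056 = 333928.57143
PV of perpetuity: 333928.57143 / (1+0.056)^2 = 299450.98304
Total PV = 4203.68457 + 299450.98304 = 303654.66762

303654.67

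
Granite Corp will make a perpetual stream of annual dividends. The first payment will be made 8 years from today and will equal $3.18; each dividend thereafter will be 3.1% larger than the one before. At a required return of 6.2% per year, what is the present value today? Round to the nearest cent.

Value at end of year 7: C₁ / (r − g) = $3.18 / (0.062 − 0.031) = $102.5806
Discount to today: PV = $102.5806 / (1 + 0.062)^7 = $102.5806 / 1.523602 = $67.33

$67.33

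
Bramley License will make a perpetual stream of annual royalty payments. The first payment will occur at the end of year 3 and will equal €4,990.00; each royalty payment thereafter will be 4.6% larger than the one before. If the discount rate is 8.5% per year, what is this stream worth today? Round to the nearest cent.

Value at end of year 2: C₁ / (r − g) = €4,990.00 / (0.085 − 0.046) = €127,948.7179
Discount to today: PV = €127,948.7179 / (1 + 0.085)^2 = €127,948.7179 / 1.177225 = €108,686.71

€108686.71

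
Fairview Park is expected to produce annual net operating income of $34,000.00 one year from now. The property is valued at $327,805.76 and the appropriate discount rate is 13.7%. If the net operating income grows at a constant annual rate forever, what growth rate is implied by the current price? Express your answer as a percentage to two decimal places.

P = D₁/(r−g) ⇒ g = r − D₁/P = 0.137 − $34,000.00/$327,805.76 = 0.033280

3.33%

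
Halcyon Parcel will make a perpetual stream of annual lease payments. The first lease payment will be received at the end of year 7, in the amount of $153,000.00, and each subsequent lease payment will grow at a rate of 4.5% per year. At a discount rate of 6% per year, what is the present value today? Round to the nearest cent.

Value at end of year 6: C₁ / (r − g) = $153,000.00 / (0.06 − 0.045) = $10,200,000.0000
Discount to today: PV = $10,200,000.0000 / (1 + 0.06)^6 = $10,200,000.0000 / 1.418519 = $7,190,597.51

$7190597.51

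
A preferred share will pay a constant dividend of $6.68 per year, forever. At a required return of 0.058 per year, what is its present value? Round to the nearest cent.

Level perpetuity: PV = C / r = $6.68 / 0.058 = $115.17

$115.17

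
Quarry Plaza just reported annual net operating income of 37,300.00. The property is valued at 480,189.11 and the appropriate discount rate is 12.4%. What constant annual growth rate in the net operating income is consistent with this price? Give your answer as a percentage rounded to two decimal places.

P = D₀(1+g)/(r−g) ⇒ P(r−g) = D₀(1+g) ⇒ g(P+D₀) = P·r − D₀
g = (P·r − D₀)/(P + D₀) = (480,189.11×0.124 − 37,300.00) / (480,189.11 + 37,300.00) = 0.042983

4.30%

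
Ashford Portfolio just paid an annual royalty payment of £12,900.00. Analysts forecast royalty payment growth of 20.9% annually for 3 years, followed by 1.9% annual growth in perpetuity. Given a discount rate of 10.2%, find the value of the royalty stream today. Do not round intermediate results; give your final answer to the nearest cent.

D_1 = 15596.10000
D_2 = 18855.68490
D_3 = 22796.52304
Terminal value at year 3: TV = D_3×(1+g_2)/(r−g_2) = 23229.65698/0.083 = 279875.38532
P_0 = D_1/(1+r)^1 + D_2/(1+r)^2 + D_3/(1+r)^3 + TV/(1+r)^3
    = 14152.54083 + 15526.69861 + 17034.28187 + 209131.72561 = 255845.24692

£255845.25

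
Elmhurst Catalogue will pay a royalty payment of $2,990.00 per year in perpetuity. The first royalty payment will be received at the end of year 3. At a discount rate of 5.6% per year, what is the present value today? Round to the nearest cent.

Value at end of year 2: C / r = $2,990.00 / 0.056 = $53,392.8571
Discount to today: PV = $53,392.8571 / (1 + 0.056)^2 = $53,392.8571 / 1.115136 = $47,880.13

$47880.13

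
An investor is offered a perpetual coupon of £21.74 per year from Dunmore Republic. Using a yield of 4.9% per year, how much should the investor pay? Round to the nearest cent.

Level perpetuity: PV = C / r = £21.74 / 0.049 = £443.67

£443.67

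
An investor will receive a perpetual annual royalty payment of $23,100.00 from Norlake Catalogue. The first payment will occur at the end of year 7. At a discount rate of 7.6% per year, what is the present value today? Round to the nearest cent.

Value at end of year 6: C / r = $23,100.00 / 0.076 = $303,947.3684
Discount to today: PV = $303,947.3684 / (1 + 0.076)^6 = $303,947.3684 / 1.551935 = $195,850.53

$195850.53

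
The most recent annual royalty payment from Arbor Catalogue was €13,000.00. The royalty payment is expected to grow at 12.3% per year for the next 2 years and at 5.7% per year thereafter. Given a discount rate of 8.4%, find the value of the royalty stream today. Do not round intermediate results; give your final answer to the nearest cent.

€573624.78

D_1 = 14599.00000
D_2 = 16394.67700
Terminal value at year 2: TV = D_2×(1+g_2)/(r−g_2) = 17329.17359/0.027 = 641821.24404
P_0 = D_1/(1+r)^1 + D_2/(1+r)^2 + TV/(1+r)^2
    = 13467.71218 + 13952.25164 + 546204.81410 = 573624.77791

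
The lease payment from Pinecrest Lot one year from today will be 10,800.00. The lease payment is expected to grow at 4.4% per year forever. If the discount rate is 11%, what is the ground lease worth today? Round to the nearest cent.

Growing perpetuity: P = D₁ / (r − g) = 10,800.0000 / (0.11 − 0.044) = 163,636.36

163636.36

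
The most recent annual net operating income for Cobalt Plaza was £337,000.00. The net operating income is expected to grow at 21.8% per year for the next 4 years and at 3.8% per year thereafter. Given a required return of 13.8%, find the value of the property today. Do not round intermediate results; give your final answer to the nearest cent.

£6192521.21

D_1 = 410466.00000
D_2 = 499947.58800
D_3 = 608936.16218
D_4 = 741684.24554
Terminal value at year 4: TV = D_4×(1+g_2)/(r−g_2) = 769868.24687/0.1 = 7698682.46871
P_0 = D_1/(1+r)^1 + D_2/(1+r)^2 + D_3/(1+r)^3 + D_4/(1+r)^4 + TV/(1+r)^4
    = 360690.68541 + 386046.79687 + 413185.41176 + 442231.83789 + 4590366.47734 = 6192521.20927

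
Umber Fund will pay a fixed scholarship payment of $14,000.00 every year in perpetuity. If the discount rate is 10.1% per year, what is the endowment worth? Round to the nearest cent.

$138613.86

Level perpetuity: PV = C / r = $14,000.00 / 0.101 = $138,613.86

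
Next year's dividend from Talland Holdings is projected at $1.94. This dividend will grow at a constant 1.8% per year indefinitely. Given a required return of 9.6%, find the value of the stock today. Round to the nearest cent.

$24.87

Growing perpetuity: P = D₁ / (r − g) = $1.9400 / (0.096 − 0.018) = $24.87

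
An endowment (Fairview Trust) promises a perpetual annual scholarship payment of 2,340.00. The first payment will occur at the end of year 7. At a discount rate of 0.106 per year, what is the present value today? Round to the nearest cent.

Value at end of year 6: C / r = 2,340.00 / 0.106 = 22,075.4717
Discount to today: PV = 22,075.4717 / (1 + 0.106)^6 = 22,075.4717 / 1.830336 = 12,060.89

12060.89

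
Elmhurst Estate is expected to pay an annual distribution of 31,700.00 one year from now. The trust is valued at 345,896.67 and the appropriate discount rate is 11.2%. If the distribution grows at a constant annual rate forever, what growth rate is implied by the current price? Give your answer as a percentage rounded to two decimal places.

P = D₁/(r−g) ⇒ g = r − D₁/P = 0.112 − 31,700.00/345,896.67 = 0.020354

2.04%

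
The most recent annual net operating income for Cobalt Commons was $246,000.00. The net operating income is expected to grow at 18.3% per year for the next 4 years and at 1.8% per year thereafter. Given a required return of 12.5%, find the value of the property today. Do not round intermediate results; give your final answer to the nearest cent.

D_1 = 291018.00000
D_2 = 344274.29400
D_3 = 407276.48980
D_4 = 481808.08744
Terminal value at year 4: TV = D_4×(1+g_2)/(r−g_2) = 490480.63301/0.107 = 4583931.14962
P_0 = D_1/(1+r)^1 + D_2/(1+r)^2 + D_3/(1+r)^3 + D_4/(1+r)^4 + TV/(1+r)^4
    = 258682.66667 + 272019.19526 + 286043.29599 + 300790.41703 + 2861725.64988 = 3979261.22483

$3979261.22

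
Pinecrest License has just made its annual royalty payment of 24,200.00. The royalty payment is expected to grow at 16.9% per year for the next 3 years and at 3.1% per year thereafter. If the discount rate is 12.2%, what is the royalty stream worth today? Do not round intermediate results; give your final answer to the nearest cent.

388951.02

D_1 = 28289.80000
D_2 = 33070.77620
D_3 = 38659.73738
Terminal value at year 3: TV = D_3×(1+g_2)/(r−g_2) = 39858.18924/0.091 = 438002.07952
P_0 = D_1/(1+r)^1 + D_2/(1+r)^2 + D_3/(1+r)^3 + TV/(1+r)^3
    = 25213.72549 + 26269.91542 + 27370.34859 + 310097.02638 = 388951.01588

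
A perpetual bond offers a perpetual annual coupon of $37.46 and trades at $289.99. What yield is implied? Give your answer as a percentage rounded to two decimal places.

P = C/r ⇒ r = C/P = $37.46/$289.99 = 0.129177

12.92%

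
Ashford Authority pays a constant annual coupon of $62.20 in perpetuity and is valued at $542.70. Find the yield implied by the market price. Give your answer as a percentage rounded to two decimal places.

11.46%

P = C/r ⇒ r = C/P = $62.20/$542.70 = 0.114612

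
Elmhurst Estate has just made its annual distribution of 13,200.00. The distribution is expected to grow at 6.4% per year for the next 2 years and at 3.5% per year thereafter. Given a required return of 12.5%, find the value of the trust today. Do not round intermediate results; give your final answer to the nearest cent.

160076.04

D_1 = 14044.80000
D_2 = 14943.66720
Terminal value at year 2: TV = D_2×(1+g_2)/(r−g_2) = 15466.69555/0.09 = 171852.17280
P_0 = D_1/(1+r)^1 + D_2/(1+r)^2 + TV/(1+r)^2
    = 12484.26667 + 11807.34199 + 135784.43283 = 160076.04148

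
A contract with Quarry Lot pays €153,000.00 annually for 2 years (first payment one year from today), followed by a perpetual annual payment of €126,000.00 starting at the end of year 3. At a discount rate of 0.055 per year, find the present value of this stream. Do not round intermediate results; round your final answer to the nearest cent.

€2340759.72

PV of 2-year annuity: €153,000.00 × [1 − (1+0.055)^−2] / 0.055 = 282486.91629
Perpetuity value at year 2: €126,000.00 / 0.055 = 2290909.09091
PV of perpetuity: 2290909.09091 / (1+0.055)^2 = 2058272.80691
Total PV = 282486.91629 + 2058272.80691 = 2340759.72319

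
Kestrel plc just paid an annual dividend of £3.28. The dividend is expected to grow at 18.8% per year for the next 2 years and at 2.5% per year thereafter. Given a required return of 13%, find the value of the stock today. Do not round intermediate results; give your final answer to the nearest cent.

£42.46

D_1 = 3.89664
D_2 = 4.62921
Terminal value at year 2: TV = D_2×(1+g_2)/(r−g_2) = 4.74494/0.105 = 45.18989
P_0 = D_1/(1+r)^1 + D_2/(1+r)^2 + TV/(1+r)^2
    = 3.44835 + 3.62535 + 35.39031 = 42.46402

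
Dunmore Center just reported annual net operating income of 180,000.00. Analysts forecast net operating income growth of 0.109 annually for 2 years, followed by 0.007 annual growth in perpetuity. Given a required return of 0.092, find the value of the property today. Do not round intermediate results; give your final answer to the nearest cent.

2567833.23

D_1 = 199620.00000
D_2 = 221378.58000
Terminal value at year 2: TV = D_2×(1+g_2)/(r−g_2) = 222928.23006/0.085 = 2622685.05953
P_0 = D_1/(1+r)^1 + D_2/(1+r)^2 + TV/(1+r)^2
    = 182802.19780 + 185648.01956 + 2199383.00823 = 2567833.22560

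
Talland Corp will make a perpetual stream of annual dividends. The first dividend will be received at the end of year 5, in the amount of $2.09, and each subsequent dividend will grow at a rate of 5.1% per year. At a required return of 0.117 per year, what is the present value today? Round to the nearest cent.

Value at end of year 4: C₁ / (r − g) = $2.09 / (0.117 − 0.051) = $31.6667
Discount to today: PV = $31.6667 / (1 + 0.117)^4 = $31.6667 / 1.556728 = $20.34

$20.34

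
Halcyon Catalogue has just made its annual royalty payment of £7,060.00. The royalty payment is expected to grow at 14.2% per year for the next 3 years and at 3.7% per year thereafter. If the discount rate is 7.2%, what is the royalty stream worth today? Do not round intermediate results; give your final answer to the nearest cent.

£276957.09

D_1 = 8062.52000
D_2 = 9207.39784
D_3 = 10514.84833
Terminal value at year 3: TV = D_3×(1+g_2)/(r−g_2) = 10903.89772/0.035 = 311539.93490
P_0 = D_1/(1+r)^1 + D_2/(1+r)^2 + D_3/(1+r)^3 + TV/(1+r)^3
    = 7521.00746 + 8012.11802 + 8535.29737 + 252888.66789 = 276957.09075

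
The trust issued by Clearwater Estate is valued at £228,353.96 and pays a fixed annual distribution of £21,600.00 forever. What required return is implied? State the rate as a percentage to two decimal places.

9.46%

P = C/r ⇒ r = C/P = £21,600.00/£228,353.96 = 0.094590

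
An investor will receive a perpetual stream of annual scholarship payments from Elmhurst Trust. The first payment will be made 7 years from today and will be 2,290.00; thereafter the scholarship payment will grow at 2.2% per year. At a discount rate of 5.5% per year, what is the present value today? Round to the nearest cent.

50327.67

Value at end of year 6: C₁ / (r − g) = 2,290.00 / (0.055 − 0.022) = 69,393.9394
Discount to today: PV = 69,393.9394 / (1 + 0.055)^6 = 69,393.9394 / 1.378843 = 50,327.67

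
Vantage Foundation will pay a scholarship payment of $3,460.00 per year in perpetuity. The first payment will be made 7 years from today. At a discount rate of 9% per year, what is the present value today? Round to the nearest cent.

$22923.17

Value at end of year 6: C / r = $3,460.00 / 0.09 = $38,444.4444
Discount to today: PV = $38,444.4444 / (1 + 0.09)^6 = $38,444.4444 / 1.677100 = $22,923.17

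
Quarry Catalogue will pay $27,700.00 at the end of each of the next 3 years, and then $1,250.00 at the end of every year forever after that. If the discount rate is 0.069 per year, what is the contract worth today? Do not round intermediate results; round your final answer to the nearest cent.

PV of 3-year annuity: $27,700.00 × [1 − (1+0.069)^−3] / 0.069 = 72826.57297
Perpetuity value at year 3: $1,250.00 / 0.069 = 18115.94203
PV of perpetuity: 18115.94203 / (1+0.069)^3 = 14829.54433
Total PV = 72826.57297 + 14829.54433 = 87656.11730

$87656.12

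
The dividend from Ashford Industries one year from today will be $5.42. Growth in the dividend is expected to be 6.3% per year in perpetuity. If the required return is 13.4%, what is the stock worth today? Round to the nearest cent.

Growing perpetuity: P = D₁ / (r − g) = $5.4200 / (0.134 − 0.063) = $76.34

$76.34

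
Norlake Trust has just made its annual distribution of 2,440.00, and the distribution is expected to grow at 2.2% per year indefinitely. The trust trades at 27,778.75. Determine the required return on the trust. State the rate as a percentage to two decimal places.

D₁ = 2,440.00 × 1.022 = 2,493.6800
P = D₁/(r − g) ⇒ r = D₁/P + g = 2,493.6800/27,778.75 + 0.022 = 0.089769 + 0.022 = 0.111769

11.18%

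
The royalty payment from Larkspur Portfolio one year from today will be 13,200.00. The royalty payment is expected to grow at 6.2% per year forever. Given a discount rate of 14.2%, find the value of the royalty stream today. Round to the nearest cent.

165000.00

Growing perpetuity: P = D₁ / (r − g) = 13,200.0000 / (0.142 − 0.062) = 165,000.00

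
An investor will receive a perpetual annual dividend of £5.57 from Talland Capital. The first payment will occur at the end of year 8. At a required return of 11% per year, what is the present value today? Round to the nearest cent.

£24.39

Value at end of year 7: C / r = £5.57 / 0.11 = £50.6364
Discount to today: PV = £50.6364 / (1 + 0.11)^7 = £50.6364 / 2.076160 = £24.39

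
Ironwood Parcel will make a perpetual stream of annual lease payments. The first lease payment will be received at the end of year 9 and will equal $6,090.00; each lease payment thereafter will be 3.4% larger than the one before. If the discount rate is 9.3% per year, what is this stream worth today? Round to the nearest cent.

Value at end of year 8: C₁ / (r − g) = $6,090.00 / (0.093 − 0.034) = $103,220.3390
Discount to today: PV = $103,220.3390 / (1 + 0.093)^8 = $103,220.3390 / 2.036861 = $50,676.19

$50676.19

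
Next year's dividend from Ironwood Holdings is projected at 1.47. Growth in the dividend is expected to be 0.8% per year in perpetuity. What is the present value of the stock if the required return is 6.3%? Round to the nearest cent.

Growing perpetuity: P = D₁ / (r − g) = 1.4700 / (0.063 − 0.008) = 26.73

26.73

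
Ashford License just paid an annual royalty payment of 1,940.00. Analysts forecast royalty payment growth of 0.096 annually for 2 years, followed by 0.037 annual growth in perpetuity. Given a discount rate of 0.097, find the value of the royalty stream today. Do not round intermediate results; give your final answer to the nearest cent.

D_1 = 2126.24000
D_2 = 2330.35904
Terminal value at year 2: TV = D_2×(1+g_2)/(r−g_2) = 2416.58232/0.06 = 40276.37207
P_0 = D_1/(1+r)^1 + D_2/(1+r)^2 + TV/(1+r)^2
    = 1938.23154 + 1936.46469 + 33468.56478 = 37343.26101

37343.26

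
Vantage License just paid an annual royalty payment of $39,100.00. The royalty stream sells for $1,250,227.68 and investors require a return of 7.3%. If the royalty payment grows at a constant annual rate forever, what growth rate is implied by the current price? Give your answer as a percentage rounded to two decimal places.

4.05%

P = D₀(1+g)/(r−g) ⇒ P(r−g) = D₀(1+g) ⇒ g(P+D₀) = P·r − D₀
g = (P·r − D₀)/(P + D₀) = ($1,250,227.68×0.073 − $39,100.00) / ($1,250,227.68 + $39,100.00) = 0.040460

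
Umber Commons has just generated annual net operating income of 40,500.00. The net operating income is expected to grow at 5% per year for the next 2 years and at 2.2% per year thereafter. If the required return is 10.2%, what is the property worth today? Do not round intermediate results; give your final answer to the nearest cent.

545068.63

D_1 = 42525.00000
D_2 = 44651.25000
Terminal value at year 2: TV = D_2×(1+g_2)/(r−g_2) = 45633.57750/0.08 = 570419.71875
P_0 = D_1/(1+r)^1 + D_2/(1+r)^2 + TV/(1+r)^2
    = 38588.92922 + 36768.03601 + 469711.66000 = 545068.62523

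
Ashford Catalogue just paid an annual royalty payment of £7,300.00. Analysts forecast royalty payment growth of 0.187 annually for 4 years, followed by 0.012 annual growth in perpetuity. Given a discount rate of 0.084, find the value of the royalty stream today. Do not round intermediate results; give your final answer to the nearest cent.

£184349.28

D_1 = 8665.10000
D_2 = 10285.47370
D_3 = 12208.85728
D_4 = 14491.91359
Terminal value at year 4: TV = D_4×(1+g_2)/(r−g_2) = 14665.81656/0.072 = 203691.89662
P_0 = D_1/(1+r)^1 + D_2/(1+r)^2 + D_3/(1+r)^3 + D_4/(1+r)^4 + TV/(1+r)^4
    = 7993.63469 + 8753.17747 + 9584.89082 + 10495.63229 + 147521.94279 = 184349.27806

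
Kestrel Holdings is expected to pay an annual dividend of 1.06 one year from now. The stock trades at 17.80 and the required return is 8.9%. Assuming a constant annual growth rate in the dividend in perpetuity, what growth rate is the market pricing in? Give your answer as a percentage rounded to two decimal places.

P = D₁/(r−g) ⇒ g = r − D₁/P = 0.089 − 1.06/17.80 = 0.029449

2.94%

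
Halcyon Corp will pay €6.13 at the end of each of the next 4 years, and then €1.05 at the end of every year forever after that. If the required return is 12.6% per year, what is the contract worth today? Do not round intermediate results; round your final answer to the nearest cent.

PV of 4-year annuity: €6.13 × [1 − (1+0.126)^−4] / 0.126 = 18.38609
Perpetuity value at year 4: €1.05 / 0.126 = 8.33333
PV of perpetuity: 8.33333 / (1+0.126)^4 = 5.18400
Total PV = 18.38609 + 5.18400 = 23.57010

€23.57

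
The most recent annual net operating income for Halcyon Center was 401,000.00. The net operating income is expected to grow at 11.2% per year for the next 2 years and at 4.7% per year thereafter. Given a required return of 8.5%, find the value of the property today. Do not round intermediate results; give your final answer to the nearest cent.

12437516.37

D_1 = 445912.00000
D_2 = 495854.14400
Terminal value at year 2: TV = D_2×(1+g_2)/(r−g_2) = 519159.28877/0.038 = 13662086.54653
P_0 = D_1/(1+r)^1 + D_2/(1+r)^2 + TV/(1+r)^2
    = 410978.80184 + 421205.92410 + 11605331.64563 = 12437516.37157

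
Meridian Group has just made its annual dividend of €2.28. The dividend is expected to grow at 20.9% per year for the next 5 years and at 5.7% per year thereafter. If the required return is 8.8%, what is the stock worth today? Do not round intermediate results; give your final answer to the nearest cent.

D_1 = 2.75652
D_2 = 3.33263
D_3 = 4.02915
D_4 = 4.87125
D_5 = 5.88934
Terminal value at year 5: TV = D_5×(1+g_2)/(r−g_2) = 6.22503/0.031 = 200.80737
P_0 = D_1/(1+r)^1 + D_2/(1+r)^2 + D_3/(1+r)^3 + D_4/(1+r)^4 + D_5/(1+r)^5 + TV/(1+r)^5
    = 2.53357 + 2.81533 + 3.12843 + 3.47636 + 3.86297 + 131.71498 = 147.53164

€147.53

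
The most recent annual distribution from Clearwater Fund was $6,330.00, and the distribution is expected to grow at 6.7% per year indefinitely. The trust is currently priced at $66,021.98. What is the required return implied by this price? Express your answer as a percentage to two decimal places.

16.93%

D₁ = $6,330.00 × 1.067 = $6,754.1100
P = D₁/(r − g) ⇒ r = D₁/P + g = $6,754.1100/$66,021.98 + 0.067 = 0.102301 + 0.067 = 0.169301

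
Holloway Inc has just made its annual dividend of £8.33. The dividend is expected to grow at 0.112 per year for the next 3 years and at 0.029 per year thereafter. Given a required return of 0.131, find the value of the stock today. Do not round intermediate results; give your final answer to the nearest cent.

D_1 = 9.26296
D_2 = 10.30041
D_3 = 11.45406
Terminal value at year 3: TV = D_3×(1+g_2)/(r−g_2) = 11.78623/0.102 = 115.55123
P_0 = D_1/(1+r)^1 + D_2/(1+r)^2 + D_3/(1+r)^3 + TV/(1+r)^3
    = 8.19006 + 8.05247 + 7.91720 + 79.87056 = 104.03030

£104.03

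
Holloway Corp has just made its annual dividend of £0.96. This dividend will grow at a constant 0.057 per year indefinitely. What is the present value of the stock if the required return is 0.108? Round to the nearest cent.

£19.90

D₁ = D₀ × (1 + g) = £0.96 × 1.057 = £1.0147
Growing perpetuity: P = D₁ / (r − g) = £1.0147 / (0.108 − 0.057) = £19.90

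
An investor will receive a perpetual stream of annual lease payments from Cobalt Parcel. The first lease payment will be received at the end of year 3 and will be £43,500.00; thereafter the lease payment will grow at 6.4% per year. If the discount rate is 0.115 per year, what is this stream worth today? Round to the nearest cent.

Value at end of year 2: C₁ / (r − g) = £43,500.00 / (0.115 − 0.064) = £852,941.1765
Discount to today: PV = £852,941.1765 / (1 + 0.115)^2 = £852,941.1765 / 1.243225 = £686,071.45

£686071.45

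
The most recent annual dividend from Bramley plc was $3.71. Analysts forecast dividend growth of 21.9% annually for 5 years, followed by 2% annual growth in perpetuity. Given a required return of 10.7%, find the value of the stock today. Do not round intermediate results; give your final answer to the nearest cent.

$95.43

D_1 = 4.52249
D_2 = 5.51292
D_3 = 6.72024
D_4 = 8.19198
D_5 = 9.98602
Terminal value at year 5: TV = D_5×(1+g_2)/(r−g_2) = 10.18574/0.087 = 117.07748
P_0 = D_1/(1+r)^1 + D_2/(1+r)^2 + D_3/(1+r)^3 + D_4/(1+r)^4 + D_5/(1+r)^5 + TV/(1+r)^5
    = 4.08536 + 4.49869 + 4.95384 + 5.45504 + 6.00695 + 70.42636 = 95.42625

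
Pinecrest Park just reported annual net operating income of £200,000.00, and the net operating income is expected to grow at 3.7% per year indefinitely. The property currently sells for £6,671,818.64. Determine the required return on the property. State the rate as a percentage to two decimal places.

6.81%

D₁ = £200,000.00 × 1.037 = £207,400.0000
P = D₁/(r − g) ⇒ r = D₁/P + g = £207,400.0000/£6,671,818.64 + 0.037 = 0.031086 + 0.037 = 0.068086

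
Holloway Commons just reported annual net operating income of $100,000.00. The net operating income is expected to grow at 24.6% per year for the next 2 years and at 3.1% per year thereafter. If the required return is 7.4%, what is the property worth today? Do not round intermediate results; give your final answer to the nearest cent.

D_1 = 124600.00000
D_2 = 155251.60000
Terminal value at year 2: TV = D_2×(1+g_2)/(r−g_2) = 160064.39960/0.043 = 3722427.89767
P_0 = D_1/(1+r)^1 + D_2/(1+r)^2 + TV/(1+r)^2
    = 116014.89758 + 134594.56460 + 3227139.44432 = 3477748.90650

$3477748.91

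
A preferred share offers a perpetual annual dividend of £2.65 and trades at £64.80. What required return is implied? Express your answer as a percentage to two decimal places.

P = C/r ⇒ r = C/P = £2.65/£64.80 = 0.040895

4.09%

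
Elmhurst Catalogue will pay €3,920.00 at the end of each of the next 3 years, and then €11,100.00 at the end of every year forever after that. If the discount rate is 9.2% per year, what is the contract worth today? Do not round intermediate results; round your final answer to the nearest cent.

PV of 3-year annuity: €3,920.00 × [1 − (1+0.092)^−3] / 0.092 = 9887.41261
Perpetuity value at year 3: €11,100.00 / 0.092 = 120652.17391
PV of perpetuity: 120652.17391 / (1+0.092)^3 = 92654.65351
Total PV = 9887.41261 + 92654.65351 = 102542.06612

€102542.07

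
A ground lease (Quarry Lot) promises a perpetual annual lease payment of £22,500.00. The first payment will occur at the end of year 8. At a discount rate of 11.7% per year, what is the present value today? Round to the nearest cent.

Value at end of year 7: C / r = £22,500.00 / 0.117 = £192,307.6923
Discount to today: PV = £192,307.6923 / (1 + 0.117)^7 = £192,307.6923 / 2.169563 = £88,638.92

£88638.92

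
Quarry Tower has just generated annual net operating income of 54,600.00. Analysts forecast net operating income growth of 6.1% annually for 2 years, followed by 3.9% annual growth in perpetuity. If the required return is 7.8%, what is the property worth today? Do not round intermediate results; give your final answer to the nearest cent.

D_1 = 57930.60000
D_2 = 61464.36660
Terminal value at year 2: TV = D_2×(1+g_2)/(r−g_2) = 63861.47690/0.039 = 1637473.76660
P_0 = D_1/(1+r)^1 + D_2/(1+r)^2 + TV/(1+r)^2
    = 53738.96104 + 52891.50061 + 1409083.82406 = 1515714.28571

1515714.29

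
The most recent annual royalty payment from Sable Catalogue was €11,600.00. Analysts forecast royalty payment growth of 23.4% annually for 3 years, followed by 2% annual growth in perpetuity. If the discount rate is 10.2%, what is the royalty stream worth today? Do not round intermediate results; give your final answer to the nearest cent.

€246425.11

D_1 = 14314.40000
D_2 = 17663.96960
D_3 = 21797.33849
Terminal value at year 3: TV = D_3×(1+g_2)/(r−g_2) = 22233.28526/0.082 = 271137.62507
P_0 = D_1/(1+r)^1 + D_2/(1+r)^2 + D_3/(1+r)^3 + TV/(1+r)^3
    = 12989.47368 + 14545.38160 + 16287.65962 + 202602.59524 = 246425.11014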